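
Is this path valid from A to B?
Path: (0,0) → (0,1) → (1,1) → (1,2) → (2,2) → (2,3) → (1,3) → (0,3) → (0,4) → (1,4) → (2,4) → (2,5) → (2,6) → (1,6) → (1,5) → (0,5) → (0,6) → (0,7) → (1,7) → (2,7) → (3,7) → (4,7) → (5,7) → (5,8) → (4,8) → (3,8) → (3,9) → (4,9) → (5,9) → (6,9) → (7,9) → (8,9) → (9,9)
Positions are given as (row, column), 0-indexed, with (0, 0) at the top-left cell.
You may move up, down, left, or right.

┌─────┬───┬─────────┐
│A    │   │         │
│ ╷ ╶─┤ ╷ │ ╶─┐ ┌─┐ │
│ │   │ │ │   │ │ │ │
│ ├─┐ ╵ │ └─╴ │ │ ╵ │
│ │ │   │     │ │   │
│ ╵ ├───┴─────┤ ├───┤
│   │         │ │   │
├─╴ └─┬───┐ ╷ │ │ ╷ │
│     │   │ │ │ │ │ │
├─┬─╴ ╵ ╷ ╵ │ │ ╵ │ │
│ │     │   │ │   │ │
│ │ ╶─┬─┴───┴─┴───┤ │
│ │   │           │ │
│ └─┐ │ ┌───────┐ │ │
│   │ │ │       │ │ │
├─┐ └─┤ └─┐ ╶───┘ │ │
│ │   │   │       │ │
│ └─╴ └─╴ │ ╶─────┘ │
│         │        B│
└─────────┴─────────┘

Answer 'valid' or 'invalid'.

Checking path validity:
Result: All consecutive moves are passable.

valid

Correct solution:

┌─────┬───┬─────────┐
│A ↓  │↱ ↓│↱ → ↓    │
│ ╷ ╶─┤ ╷ │ ╶─┐ ┌─┐ │
│ │↳ ↓│↑│↓│↑ ↰│↓│ │ │
│ ├─┐ ╵ │ └─╴ │ │ ╵ │
│ │ │↳ ↑│↳ → ↑│↓│   │
│ ╵ ├───┴─────┤ ├───┤
│   │         │↓│↱ ↓│
├─╴ └─┬───┐ ╷ │ │ ╷ │
│     │   │ │ │↓│↑│↓│
├─┬─╴ ╵ ╷ ╵ │ │ ╵ │ │
│ │     │   │ │↳ ↑│↓│
│ │ ╶─┬─┴───┴─┴───┤ │
│ │   │           │↓│
│ └─┐ │ ┌───────┐ │ │
│   │ │ │       │ │↓│
├─┐ └─┤ └─┐ ╶───┘ │ │
│ │   │   │       │↓│
│ └─╴ └─╴ │ ╶─────┘ │
│         │        B│
└─────────┴─────────┘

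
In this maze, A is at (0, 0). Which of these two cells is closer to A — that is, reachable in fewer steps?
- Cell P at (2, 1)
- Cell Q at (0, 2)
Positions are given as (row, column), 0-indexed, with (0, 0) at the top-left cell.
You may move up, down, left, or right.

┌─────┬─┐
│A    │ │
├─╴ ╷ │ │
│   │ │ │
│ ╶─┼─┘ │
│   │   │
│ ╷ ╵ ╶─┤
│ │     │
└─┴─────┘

Shortest path A → P at (2, 1): 5 steps
Shortest path A → Q at (0, 2): 2 steps

Q is closer (2 steps vs 5 steps).

Path to P:

┌─────┬─┐
│A ↓  │ │
├─╴ ╷ │ │
│↓ ↲│ │ │
│ ╶─┼─┘ │
│↳ P│   │
│ ╷ ╵ ╶─┤
│ │     │
└─┴─────┘

Path to Q:

┌─────┬─┐
│A → Q│ │
├─╴ ╷ │ │
│   │ │ │
│ ╶─┼─┘ │
│   │   │
│ ╷ ╵ ╶─┤
│ │     │
└─┴─────┘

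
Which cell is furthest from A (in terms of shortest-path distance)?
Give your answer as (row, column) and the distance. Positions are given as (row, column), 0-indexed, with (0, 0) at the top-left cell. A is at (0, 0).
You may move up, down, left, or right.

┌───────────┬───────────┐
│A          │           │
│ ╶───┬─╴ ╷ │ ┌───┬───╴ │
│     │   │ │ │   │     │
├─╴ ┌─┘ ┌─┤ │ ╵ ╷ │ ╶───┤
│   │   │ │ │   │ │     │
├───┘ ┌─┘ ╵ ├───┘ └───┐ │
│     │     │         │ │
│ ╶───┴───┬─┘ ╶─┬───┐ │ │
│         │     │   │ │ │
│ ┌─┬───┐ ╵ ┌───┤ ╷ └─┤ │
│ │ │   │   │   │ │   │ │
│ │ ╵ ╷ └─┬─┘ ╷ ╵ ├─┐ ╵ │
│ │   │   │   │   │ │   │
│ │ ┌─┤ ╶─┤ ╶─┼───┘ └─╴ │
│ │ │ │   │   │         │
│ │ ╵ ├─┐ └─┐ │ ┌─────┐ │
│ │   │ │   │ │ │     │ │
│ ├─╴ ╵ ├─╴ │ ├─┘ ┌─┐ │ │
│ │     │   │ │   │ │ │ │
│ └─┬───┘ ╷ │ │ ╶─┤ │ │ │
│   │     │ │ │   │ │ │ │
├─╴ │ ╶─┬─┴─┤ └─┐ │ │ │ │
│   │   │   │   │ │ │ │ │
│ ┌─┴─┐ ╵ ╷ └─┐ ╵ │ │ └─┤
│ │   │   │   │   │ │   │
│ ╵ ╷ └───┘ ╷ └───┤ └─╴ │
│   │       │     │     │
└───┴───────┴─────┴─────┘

Computing BFS distances from A to all cells:
Furthest cell: (9, 9)
Distance: 86 steps

Path from A to the furthest cell:

┌───────────┬───────────┐
│A → → → ↓  │↱ → → → → ↓│
│ ╶───┬─╴ ╷ │ ┌───┬───╴ │
│     │↓ ↲│ │↑│↓ ↰│↓ ← ↲│
├─╴ ┌─┘ ┌─┤ │ ╵ ╷ │ ╶───┤
│   │↓ ↲│ │ │↑ ↲│↑│↳ → ↓│
├───┘ ┌─┘ ╵ ├───┘ └───┐ │
│↓ ← ↲│     │↱ → ↑    │↓│
│ ╶───┴───┬─┘ ╶─┬───┐ │ │
│↳ → → → ↓│↱ ↑  │↓ ↰│ │↓│
│ ┌─┬───┐ ╵ ┌───┤ ╷ └─┤ │
│ │ │   │↳ ↑│↓ ↰│↓│↑ ↰│↓│
│ │ ╵ ╷ └─┬─┘ ╷ ╵ ├─┐ ╵ │
│ │   │   │↓ ↲│↑ ↲│ │↑ ↲│
│ │ ┌─┤ ╶─┤ ╶─┼───┘ └─╴ │
│ │ │ │   │↳ ↓│         │
│ │ ╵ ├─┐ └─┐ │ ┌─────┐ │
│ │   │ │   │↓│ │↱ → ↓│ │
│ ├─╴ ╵ ├─╴ │ ├─┘ ┌─┐ │ │
│ │     │   │↓│↱ ↑│B│↓│ │
│ └─┬───┘ ╷ │ │ ╶─┤ │ │ │
│   │     │ │↓│↑ ↰│↑│↓│ │
├─╴ │ ╶─┬─┴─┤ └─┐ │ │ │ │
│   │   │   │↳ ↓│↑│↑│↓│ │
│ ┌─┴─┐ ╵ ╷ └─┐ ╵ │ │ └─┤
│ │   │   │   │↳ ↑│↑│↳ ↓│
│ ╵ ╷ └───┘ ╷ └───┤ └─╴ │
│   │       │     │↑ ← ↲│
└───┴───────┴─────┴─────┘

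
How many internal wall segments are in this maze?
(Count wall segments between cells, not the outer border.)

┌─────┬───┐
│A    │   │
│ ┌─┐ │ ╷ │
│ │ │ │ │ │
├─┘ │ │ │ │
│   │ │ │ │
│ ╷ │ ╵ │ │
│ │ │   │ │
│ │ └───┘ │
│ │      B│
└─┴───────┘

Counting internal wall segments:
Total internal walls: 16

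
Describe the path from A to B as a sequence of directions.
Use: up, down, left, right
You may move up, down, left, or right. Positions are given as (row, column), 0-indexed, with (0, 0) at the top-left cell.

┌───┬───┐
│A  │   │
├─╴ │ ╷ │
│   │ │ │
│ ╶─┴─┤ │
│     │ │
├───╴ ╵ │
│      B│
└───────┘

Finding the path and converting it to directions:
Path through cells: (0,0) → (0,1) → (1,1) → (1,0) → (2,0) → (2,1) → (2,2) → (3,2) → (3,3)
Directions: right, down, left, down, right, right, down, right

Solution:

┌───┬───┐
│A ↓│   │
├─╴ │ ╷ │
│↓ ↲│ │ │
│ ╶─┴─┤ │
│↳ → ↓│ │
├───╴ ╵ │
│    ↳ B│
└───────┘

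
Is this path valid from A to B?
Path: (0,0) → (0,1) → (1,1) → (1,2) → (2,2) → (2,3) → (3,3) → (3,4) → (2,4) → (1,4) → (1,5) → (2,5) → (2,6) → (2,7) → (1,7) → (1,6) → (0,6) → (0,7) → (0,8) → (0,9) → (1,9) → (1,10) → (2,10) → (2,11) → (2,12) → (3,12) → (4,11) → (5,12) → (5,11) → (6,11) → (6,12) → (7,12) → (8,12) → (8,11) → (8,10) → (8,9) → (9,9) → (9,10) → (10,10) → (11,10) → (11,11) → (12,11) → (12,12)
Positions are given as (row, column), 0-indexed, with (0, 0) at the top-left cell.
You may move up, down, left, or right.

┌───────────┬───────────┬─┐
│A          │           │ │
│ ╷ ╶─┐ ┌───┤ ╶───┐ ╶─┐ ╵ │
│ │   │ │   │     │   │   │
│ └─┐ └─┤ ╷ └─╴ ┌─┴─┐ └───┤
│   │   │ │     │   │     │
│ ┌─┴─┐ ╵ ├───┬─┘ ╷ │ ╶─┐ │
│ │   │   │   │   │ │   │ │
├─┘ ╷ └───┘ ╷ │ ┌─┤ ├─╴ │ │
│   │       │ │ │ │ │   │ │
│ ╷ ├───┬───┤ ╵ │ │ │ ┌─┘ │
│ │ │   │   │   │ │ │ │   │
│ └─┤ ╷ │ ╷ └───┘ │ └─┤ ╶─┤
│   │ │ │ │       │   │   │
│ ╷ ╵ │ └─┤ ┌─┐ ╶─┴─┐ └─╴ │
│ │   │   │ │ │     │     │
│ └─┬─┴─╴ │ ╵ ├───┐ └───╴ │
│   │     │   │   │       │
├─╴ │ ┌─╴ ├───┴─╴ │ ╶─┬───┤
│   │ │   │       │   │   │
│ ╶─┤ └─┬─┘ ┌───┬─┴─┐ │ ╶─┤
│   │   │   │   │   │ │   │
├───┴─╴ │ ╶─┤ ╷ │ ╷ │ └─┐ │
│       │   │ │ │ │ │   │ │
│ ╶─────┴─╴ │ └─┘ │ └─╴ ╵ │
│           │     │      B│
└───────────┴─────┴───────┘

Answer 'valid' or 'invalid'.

Checking path validity:
Result: Invalid move at step 26: cannot move from (3, 12) to (4, 11).

invalid

Correct solution:

┌───────────┬───────────┬─┐
│A ↓        │↱ → → ↓    │ │
│ ╷ ╶─┐ ┌───┤ ╶───┐ ╶─┐ ╵ │
│ │↳ ↓│ │↱ ↓│↑ ↰  │↳ ↓│   │
│ └─┐ └─┤ ╷ └─╴ ┌─┴─┐ └───┤
│   │↳ ↓│↑│↳ → ↑│   │↳ → ↓│
│ ┌─┴─┐ ╵ ├───┬─┘ ╷ │ ╶─┐ │
│ │   │↳ ↑│   │   │ │   │↓│
├─┘ ╷ └───┘ ╷ │ ┌─┤ ├─╴ │ │
│   │       │ │ │ │ │   │↓│
│ ╷ ├───┬───┤ ╵ │ │ │ ┌─┘ │
│ │ │   │   │   │ │ │ │↓ ↲│
│ └─┤ ╷ │ ╷ └───┘ │ └─┤ ╶─┤
│   │ │ │ │       │   │↳ ↓│
│ ╷ ╵ │ └─┤ ┌─┐ ╶─┴─┐ └─╴ │
│ │   │   │ │ │     │    ↓│
│ └─┬─┴─╴ │ ╵ ├───┐ └───╴ │
│   │     │   │   │↓ ← ← ↲│
├─╴ │ ┌─╴ ├───┴─╴ │ ╶─┬───┤
│   │ │   │       │↳ ↓│   │
│ ╶─┤ └─┬─┘ ┌───┬─┴─┐ │ ╶─┤
│   │   │   │   │   │↓│   │
├───┴─╴ │ ╶─┤ ╷ │ ╷ │ └─┐ │
│       │   │ │ │ │ │↳ ↓│ │
│ ╶─────┴─╴ │ └─┘ │ └─╴ ╵ │
│           │     │    ↳ B│
└───────────┴─────┴───────┘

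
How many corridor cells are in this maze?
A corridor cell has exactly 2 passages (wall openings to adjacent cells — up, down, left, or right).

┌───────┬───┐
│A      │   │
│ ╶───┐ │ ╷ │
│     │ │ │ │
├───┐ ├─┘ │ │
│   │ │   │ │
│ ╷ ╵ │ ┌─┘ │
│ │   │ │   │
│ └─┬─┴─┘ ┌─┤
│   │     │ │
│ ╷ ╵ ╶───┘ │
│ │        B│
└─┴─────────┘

Counting cells with exactly 2 passages:
Total corridor cells: 30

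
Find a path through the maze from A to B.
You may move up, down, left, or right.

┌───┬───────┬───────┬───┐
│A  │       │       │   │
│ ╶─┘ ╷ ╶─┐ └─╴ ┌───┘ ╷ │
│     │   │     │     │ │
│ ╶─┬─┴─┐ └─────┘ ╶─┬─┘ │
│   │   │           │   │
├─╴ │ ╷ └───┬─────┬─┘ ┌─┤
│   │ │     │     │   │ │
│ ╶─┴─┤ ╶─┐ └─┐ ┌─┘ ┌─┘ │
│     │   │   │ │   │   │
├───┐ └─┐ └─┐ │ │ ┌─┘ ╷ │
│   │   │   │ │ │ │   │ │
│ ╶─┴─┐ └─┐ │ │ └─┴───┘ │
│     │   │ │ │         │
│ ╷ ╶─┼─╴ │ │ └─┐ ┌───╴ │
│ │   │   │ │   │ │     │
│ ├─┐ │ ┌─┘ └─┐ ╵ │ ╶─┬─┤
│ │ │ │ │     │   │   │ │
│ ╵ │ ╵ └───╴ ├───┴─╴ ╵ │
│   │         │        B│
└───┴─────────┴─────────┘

Finding the shortest path through the maze:
Path length: 50 steps
Directions: down → down → right → down → left → down → right → right → down → right → down → right → down → left → down → down → right → right → right → up → left → up → up → up → left → up → left → up → right → right → down → right → down → down → down → right → down → right → up → up → right → right → right → down → left → left → down → right → down → right

Solution:

┌───┬───────┬───────┬───┐
│A  │       │       │   │
│ ╶─┘ ╷ ╶─┐ └─╴ ┌───┘ ╷ │
│↓    │   │     │     │ │
│ ╶─┬─┴─┐ └─────┘ ╶─┬─┘ │
│↳ ↓│   │           │   │
├─╴ │ ╷ └───┬─────┬─┘ ┌─┤
│↓ ↲│ │↱ → ↓│     │   │ │
│ ╶─┴─┤ ╶─┐ └─┐ ┌─┘ ┌─┘ │
│↳ → ↓│↑ ↰│↳ ↓│ │   │   │
├───┐ └─┐ └─┐ │ │ ┌─┘ ╷ │
│   │↳ ↓│↑ ↰│↓│ │ │   │ │
│ ╶─┴─┐ └─┐ │ │ └─┴───┘ │
│     │↳ ↓│↑│↓│  ↱ → → ↓│
│ ╷ ╶─┼─╴ │ │ └─┐ ┌───╴ │
│ │   │↓ ↲│↑│↳ ↓│↑│↓ ← ↲│
│ ├─┐ │ ┌─┘ └─┐ ╵ │ ╶─┬─┤
│ │ │ │↓│  ↑ ↰│↳ ↑│↳ ↓│ │
│ ╵ │ ╵ └───╴ ├───┴─╴ ╵ │
│   │  ↳ → → ↑│      ↳ B│
└───┴─────────┴─────────┘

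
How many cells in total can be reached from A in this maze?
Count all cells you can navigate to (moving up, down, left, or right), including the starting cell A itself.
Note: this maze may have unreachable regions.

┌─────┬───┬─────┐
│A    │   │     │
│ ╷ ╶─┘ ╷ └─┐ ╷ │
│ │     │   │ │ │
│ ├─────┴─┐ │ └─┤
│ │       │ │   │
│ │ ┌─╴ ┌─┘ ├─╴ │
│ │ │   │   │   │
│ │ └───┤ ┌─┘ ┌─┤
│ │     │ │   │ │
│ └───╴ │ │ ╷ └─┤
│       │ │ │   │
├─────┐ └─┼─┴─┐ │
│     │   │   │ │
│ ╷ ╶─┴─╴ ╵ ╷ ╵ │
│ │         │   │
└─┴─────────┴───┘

Using BFS/flood-fill to find all reachable cells from A:
Maze size: 8 × 8 = 64 total cells
1 cell(s) are walled off and cannot be reached from A.
Reachable cells: 63

Reachable region (· marks reachable cells):

┌─────┬───┬─────┐
│A · ·│· ·│· · ·│
│ ╷ ╶─┘ ╷ └─┐ ╷ │
│·│· · ·│· ·│·│·│
│ ├─────┴─┐ │ └─┤
│·│· · · ·│·│· ·│
│ │ ┌─╴ ┌─┘ ├─╴ │
│·│·│· ·│· ·│· ·│
│ │ └───┤ ┌─┘ ┌─┤
│·│· · ·│·│· ·│ │
│ └───╴ │ │ ╷ └─┤
│· · · ·│·│·│· ·│
├─────┐ └─┼─┴─┐ │
│· · ·│· ·│· ·│·│
│ ╷ ╶─┴─╴ ╵ ╷ ╵ │
│·│· · · · ·│· ·│
└─┴─────────┴───┘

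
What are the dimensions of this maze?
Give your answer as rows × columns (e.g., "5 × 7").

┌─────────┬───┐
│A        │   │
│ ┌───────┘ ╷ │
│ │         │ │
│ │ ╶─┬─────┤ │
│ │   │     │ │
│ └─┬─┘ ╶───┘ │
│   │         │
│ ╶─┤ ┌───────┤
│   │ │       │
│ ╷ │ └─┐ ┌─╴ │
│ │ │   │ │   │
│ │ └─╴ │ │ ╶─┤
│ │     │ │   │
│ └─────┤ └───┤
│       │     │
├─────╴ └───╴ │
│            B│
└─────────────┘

Counting the maze dimensions:
Rows (vertical): 9
Columns (horizontal): 7
Dimensions: 9 × 7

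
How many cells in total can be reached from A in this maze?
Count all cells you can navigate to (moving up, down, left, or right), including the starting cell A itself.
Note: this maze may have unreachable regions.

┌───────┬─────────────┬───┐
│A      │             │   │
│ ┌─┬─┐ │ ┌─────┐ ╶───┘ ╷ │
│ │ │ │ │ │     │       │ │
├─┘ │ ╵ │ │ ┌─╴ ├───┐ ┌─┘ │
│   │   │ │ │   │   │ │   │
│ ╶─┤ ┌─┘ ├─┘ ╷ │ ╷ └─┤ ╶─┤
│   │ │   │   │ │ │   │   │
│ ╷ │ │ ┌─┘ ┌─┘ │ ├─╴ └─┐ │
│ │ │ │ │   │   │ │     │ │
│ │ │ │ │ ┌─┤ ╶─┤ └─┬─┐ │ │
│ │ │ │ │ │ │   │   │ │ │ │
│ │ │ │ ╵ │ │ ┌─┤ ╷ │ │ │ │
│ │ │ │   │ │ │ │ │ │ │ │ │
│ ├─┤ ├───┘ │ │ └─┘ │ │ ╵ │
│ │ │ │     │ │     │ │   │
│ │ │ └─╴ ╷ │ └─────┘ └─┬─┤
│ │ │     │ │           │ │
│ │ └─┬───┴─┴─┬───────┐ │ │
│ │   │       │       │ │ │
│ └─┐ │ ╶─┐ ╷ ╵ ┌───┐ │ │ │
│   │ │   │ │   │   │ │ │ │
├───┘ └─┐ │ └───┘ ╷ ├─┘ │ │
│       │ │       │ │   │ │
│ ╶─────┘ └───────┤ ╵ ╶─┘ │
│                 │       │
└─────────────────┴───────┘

Using BFS/flood-fill to find all reachable cells from A:
Maze size: 13 × 13 = 169 total cells
146 cell(s) are walled off and cannot be reached from A.
Reachable cells: 23

Reachable region (· marks reachable cells):

┌───────┬─────────────┬───┐
│A · · ·│             │   │
│ ┌─┬─┐ │ ┌─────┐ ╶───┘ ╷ │
│·│ │·│·│ │     │       │ │
├─┘ │ ╵ │ │ ┌─╴ ├───┐ ┌─┘ │
│   │· ·│ │ │   │   │ │   │
│ ╶─┤ ┌─┘ ├─┘ ╷ │ ╷ └─┤ ╶─┤
│   │·│   │   │ │ │   │   │
│ ╷ │ │ ┌─┘ ┌─┘ │ ├─╴ └─┐ │
│ │ │·│ │   │   │ │     │ │
│ │ │ │ │ ┌─┤ ╶─┤ └─┬─┐ │ │
│ │ │·│ │ │·│   │   │ │ │ │
│ │ │ │ ╵ │ │ ┌─┤ ╷ │ │ │ │
│ │ │·│   │·│ │ │ │ │ │ │ │
│ ├─┤ ├───┘ │ │ └─┘ │ │ ╵ │
│ │ │·│· · ·│ │     │ │   │
│ │ │ └─╴ ╷ │ └─────┘ └─┬─┤
│ │ │· · ·│·│           │ │
│ │ └─┬───┴─┴─┬───────┐ │ │
│ │   │       │       │ │ │
│ └─┐ │ ╶─┐ ╷ ╵ ┌───┐ │ │ │
│   │ │   │ │   │   │ │ │ │
├───┘ └─┐ │ └───┘ ╷ ├─┘ │ │
│       │ │       │ │   │ │
│ ╶─────┘ └───────┤ ╵ ╶─┘ │
│                 │       │
└─────────────────┴───────┘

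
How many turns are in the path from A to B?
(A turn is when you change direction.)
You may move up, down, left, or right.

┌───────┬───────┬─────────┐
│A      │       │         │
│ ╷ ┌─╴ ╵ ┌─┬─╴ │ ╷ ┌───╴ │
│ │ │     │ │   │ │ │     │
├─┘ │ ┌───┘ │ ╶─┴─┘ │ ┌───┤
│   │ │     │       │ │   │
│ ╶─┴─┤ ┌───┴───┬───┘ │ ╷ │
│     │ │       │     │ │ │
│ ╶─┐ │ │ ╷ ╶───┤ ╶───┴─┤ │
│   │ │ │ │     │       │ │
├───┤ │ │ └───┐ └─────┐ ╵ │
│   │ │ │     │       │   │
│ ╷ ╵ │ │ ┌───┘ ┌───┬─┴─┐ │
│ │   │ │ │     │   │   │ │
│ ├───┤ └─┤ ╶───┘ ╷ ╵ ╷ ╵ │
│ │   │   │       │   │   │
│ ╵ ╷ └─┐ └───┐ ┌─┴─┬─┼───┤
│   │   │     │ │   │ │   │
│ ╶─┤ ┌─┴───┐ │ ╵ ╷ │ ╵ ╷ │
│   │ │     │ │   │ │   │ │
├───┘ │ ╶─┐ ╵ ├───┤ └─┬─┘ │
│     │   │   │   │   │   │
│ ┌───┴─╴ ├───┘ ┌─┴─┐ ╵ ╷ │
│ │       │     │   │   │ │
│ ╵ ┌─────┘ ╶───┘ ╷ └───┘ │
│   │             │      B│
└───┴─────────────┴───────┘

Directions: right, right, right, down, right, up, right, right, right, down, left, down, right, right, right, up, up, right, right, right, down, left, left, down, down, left, left, down, right, right, right, down, right, down, down, left, up, left, down, left, up, left, down, left, down, down, right, up, right, down, down, right, down, right, up, right, down, down
Number of turns: 39

Solution:

┌───────┬───────┬─────────┐
│A → → ↓│↱ → → ↓│  ↱ → → ↓│
│ ╷ ┌─╴ ╵ ┌─┬─╴ │ ╷ ┌───╴ │
│ │ │  ↳ ↑│ │↓ ↲│ │↑│↓ ← ↲│
├─┘ │ ┌───┘ │ ╶─┴─┘ │ ┌───┤
│   │ │     │↳ → → ↑│↓│   │
│ ╶─┴─┤ ┌───┴───┬───┘ │ ╷ │
│     │ │       │↓ ← ↲│ │ │
│ ╶─┐ │ │ ╷ ╶───┤ ╶───┴─┤ │
│   │ │ │ │     │↳ → → ↓│ │
├───┤ │ │ └───┐ └─────┐ ╵ │
│   │ │ │     │       │↳ ↓│
│ ╷ ╵ │ │ ┌───┘ ┌───┬─┴─┐ │
│ │   │ │ │     │↓ ↰│↓ ↰│↓│
│ ├───┤ └─┤ ╶───┘ ╷ ╵ ╷ ╵ │
│ │   │   │    ↓ ↲│↑ ↲│↑ ↲│
│ ╵ ╷ └─┐ └───┐ ┌─┴─┬─┼───┤
│   │   │     │↓│↱ ↓│ │   │
│ ╶─┤ ┌─┴───┐ │ ╵ ╷ │ ╵ ╷ │
│   │ │     │ │↳ ↑│↓│   │ │
├───┘ │ ╶─┐ ╵ ├───┤ └─┬─┘ │
│     │   │   │   │↳ ↓│↱ ↓│
│ ┌───┴─╴ ├───┘ ┌─┴─┐ ╵ ╷ │
│ │       │     │   │↳ ↑│↓│
│ ╵ ┌─────┘ ╶───┘ ╷ └───┘ │
│   │             │      B│
└───┴─────────────┴───────┘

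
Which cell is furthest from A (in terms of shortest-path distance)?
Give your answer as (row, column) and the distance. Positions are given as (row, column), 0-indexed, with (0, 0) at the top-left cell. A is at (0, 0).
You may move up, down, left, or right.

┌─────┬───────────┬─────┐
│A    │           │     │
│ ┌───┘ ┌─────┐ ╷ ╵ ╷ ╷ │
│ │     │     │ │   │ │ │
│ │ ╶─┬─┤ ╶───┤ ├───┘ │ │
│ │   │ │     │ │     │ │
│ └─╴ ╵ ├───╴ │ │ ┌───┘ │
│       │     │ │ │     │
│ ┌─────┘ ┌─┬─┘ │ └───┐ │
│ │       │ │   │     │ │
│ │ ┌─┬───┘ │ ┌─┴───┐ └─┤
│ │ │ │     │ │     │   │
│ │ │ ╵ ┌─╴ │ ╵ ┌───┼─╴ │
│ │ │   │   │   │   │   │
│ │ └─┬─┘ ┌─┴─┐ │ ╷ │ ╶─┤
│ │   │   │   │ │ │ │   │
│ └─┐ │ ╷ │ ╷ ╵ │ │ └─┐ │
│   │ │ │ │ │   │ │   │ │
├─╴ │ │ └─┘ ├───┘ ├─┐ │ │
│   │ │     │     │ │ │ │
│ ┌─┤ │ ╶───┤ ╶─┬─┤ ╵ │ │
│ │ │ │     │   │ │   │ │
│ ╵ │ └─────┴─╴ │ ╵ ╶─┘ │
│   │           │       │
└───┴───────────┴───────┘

Computing BFS distances from A to all cells:
Furthest cell: (1, 6)
Distance: 81 steps

Path from A to the furthest cell:

┌─────┬───────────┬─────┐
│A    │↱ → → → → ↓│↱ ↓  │
│ ┌───┘ ┌─────┐ ╷ ╵ ╷ ╷ │
│↓│↱ → ↑│↱ → B│ │↳ ↑│↓│ │
│ │ ╶─┬─┤ ╶───┤ ├───┘ │ │
│↓│↑ ↰│ │↑ ← ↰│ │↓ ← ↲│ │
│ └─╴ ╵ ├───╴ │ │ ┌───┘ │
│↳ → ↑  │↱ → ↑│ │↓│     │
│ ┌─────┘ ┌─┬─┘ │ └───┐ │
│ │↱ → → ↑│ │   │↳ → ↓│ │
│ │ ┌─┬───┘ │ ┌─┴───┐ └─┤
│ │↑│ │     │ │     │↳ ↓│
│ │ │ ╵ ┌─╴ │ ╵ ┌───┼─╴ │
│ │↑│   │   │   │↓ ↰│↓ ↲│
│ │ └─┬─┘ ┌─┴─┐ │ ╷ │ ╶─┤
│ │↑ ↰│   │   │ │↓│↑│↳ ↓│
│ └─┐ │ ╷ │ ╷ ╵ │ │ └─┐ │
│   │↑│ │ │ │   │↓│↑ ↰│↓│
├─╴ │ │ └─┘ ├───┘ ├─┐ │ │
│   │↑│     │↓ ← ↲│ │↑│↓│
│ ┌─┤ │ ╶───┤ ╶─┬─┤ ╵ │ │
│ │ │↑│     │↳ ↓│ │↱ ↑│↓│
│ ╵ │ └─────┴─╴ │ ╵ ╶─┘ │
│   │↑ ← ← ← ← ↲│  ↑ ← ↲│
└───┴───────────┴───────┘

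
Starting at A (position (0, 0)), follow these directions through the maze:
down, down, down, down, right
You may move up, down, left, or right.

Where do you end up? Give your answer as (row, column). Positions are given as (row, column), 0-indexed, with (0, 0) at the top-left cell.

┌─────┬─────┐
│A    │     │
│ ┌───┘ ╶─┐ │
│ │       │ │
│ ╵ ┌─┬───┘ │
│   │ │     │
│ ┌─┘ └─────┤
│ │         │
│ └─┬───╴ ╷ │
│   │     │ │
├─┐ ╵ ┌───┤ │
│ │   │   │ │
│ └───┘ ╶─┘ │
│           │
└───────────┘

Following directions step by step:
Start: (0, 0)
  down: (0, 0) → (1, 0)
  down: (1, 0) → (2, 0)
  down: (2, 0) → (3, 0)
  down: (3, 0) → (4, 0)
  right: (4, 0) → (4, 1)
Final position: (4, 1)

Path taken:

┌─────┬─────┐
│A    │     │
│ ┌───┘ ╶─┐ │
│↓│       │ │
│ ╵ ┌─┬───┘ │
│↓  │ │     │
│ ┌─┘ └─────┤
│↓│         │
│ └─┬───╴ ╷ │
│↳ B│     │ │
├─┐ ╵ ┌───┤ │
│ │   │   │ │
│ └───┘ ╶─┘ │
│           │
└───────────┘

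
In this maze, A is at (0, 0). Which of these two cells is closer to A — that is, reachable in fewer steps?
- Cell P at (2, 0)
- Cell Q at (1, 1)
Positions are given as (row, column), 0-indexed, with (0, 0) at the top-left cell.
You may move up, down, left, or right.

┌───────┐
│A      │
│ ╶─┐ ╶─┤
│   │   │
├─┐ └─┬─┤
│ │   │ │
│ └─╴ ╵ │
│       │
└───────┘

Shortest path A → P at (2, 0): 8 steps
Shortest path A → Q at (1, 1): 2 steps

Q is closer (2 steps vs 8 steps).

Path to P:

┌───────┐
│A      │
│ ╶─┐ ╶─┤
│↳ ↓│   │
├─┐ └─┬─┤
│P│↳ ↓│ │
│ └─╴ ╵ │
│↑ ← ↲  │
└───────┘

Path to Q:

┌───────┐
│A      │
│ ╶─┐ ╶─┤
│↳ Q│   │
├─┐ └─┬─┤
│ │   │ │
│ └─╴ ╵ │
│       │
└───────┘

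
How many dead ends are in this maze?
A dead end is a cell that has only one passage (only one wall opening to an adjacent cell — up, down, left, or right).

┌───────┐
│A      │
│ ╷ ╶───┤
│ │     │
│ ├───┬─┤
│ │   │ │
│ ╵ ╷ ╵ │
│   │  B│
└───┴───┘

Checking each cell for number of passages:

Dead ends found at positions:
  (0, 3)
  (1, 3)
  (2, 3)
Total dead ends: 3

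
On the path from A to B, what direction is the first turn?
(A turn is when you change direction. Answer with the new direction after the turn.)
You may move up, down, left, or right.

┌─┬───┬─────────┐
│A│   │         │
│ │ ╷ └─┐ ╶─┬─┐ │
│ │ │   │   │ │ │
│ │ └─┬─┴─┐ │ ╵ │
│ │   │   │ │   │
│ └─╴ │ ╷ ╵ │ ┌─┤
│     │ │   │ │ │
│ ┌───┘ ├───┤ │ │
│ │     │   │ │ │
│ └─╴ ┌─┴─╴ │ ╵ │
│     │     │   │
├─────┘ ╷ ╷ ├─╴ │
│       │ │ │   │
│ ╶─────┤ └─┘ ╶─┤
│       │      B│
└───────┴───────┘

Directions: down, down, down, down, down, right, right, up, right, up, up, right, down, right, up, up, left, up, right, right, right, down, down, left, down, down, down, right, down, left, down, right
First turn direction: right

Solution:

┌─┬───┬─────────┐
│A│   │  ↱ → → ↓│
│ │ ╷ └─┐ ╶─┬─┐ │
│↓│ │   │↑ ↰│ │↓│
│ │ └─┬─┴─┐ │ ╵ │
│↓│   │↱ ↓│↑│↓ ↲│
│ └─╴ │ ╷ ╵ │ ┌─┤
│↓    │↑│↳ ↑│↓│ │
│ ┌───┘ ├───┤ │ │
│↓│  ↱ ↑│   │↓│ │
│ └─╴ ┌─┴─╴ │ ╵ │
│↳ → ↑│     │↳ ↓│
├─────┘ ╷ ╷ ├─╴ │
│       │ │ │↓ ↲│
│ ╶─────┤ └─┘ ╶─┤
│       │    ↳ B│
└───────┴───────┘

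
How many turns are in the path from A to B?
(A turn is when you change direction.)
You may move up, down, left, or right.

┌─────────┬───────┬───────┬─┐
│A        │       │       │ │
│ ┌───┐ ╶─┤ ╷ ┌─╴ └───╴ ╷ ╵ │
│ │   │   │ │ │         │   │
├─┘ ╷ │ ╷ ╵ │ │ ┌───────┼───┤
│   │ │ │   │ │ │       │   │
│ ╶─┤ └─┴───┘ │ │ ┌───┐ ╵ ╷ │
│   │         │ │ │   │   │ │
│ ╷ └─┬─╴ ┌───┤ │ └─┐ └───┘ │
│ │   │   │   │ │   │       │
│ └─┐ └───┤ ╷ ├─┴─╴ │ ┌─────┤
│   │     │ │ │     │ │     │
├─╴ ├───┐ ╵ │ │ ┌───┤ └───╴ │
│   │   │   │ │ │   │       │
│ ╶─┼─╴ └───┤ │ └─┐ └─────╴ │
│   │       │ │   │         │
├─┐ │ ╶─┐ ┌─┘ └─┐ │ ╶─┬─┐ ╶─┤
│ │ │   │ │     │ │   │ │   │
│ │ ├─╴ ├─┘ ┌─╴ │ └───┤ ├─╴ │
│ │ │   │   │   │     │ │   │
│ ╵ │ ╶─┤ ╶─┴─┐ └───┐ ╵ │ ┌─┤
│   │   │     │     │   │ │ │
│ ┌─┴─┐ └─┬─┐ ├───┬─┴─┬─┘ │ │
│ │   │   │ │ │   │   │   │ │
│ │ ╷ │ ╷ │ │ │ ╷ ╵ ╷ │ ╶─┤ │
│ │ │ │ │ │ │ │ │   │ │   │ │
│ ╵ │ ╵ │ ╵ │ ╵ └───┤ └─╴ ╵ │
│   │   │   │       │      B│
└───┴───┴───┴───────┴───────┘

Directions: right, right, right, down, right, down, right, up, up, right, down, down, down, left, left, left, left, up, up, left, down, left, down, right, down, right, down, right, right, down, right, up, up, right, down, down, down, down, left, down, left, down, right, right, down, down, down, right, up, up, right, down, right, up, right, down, down, right, right, right
Number of turns: 38

Solution:

┌─────────┬───────┬───────┬─┐
│A → → ↓  │↱ ↓    │       │ │
│ ┌───┐ ╶─┤ ╷ ┌─╴ └───╴ ╷ ╵ │
│ │↓ ↰│↳ ↓│↑│↓│         │   │
├─┘ ╷ │ ╷ ╵ │ │ ┌───────┼───┤
│↓ ↲│↑│ │↳ ↑│↓│ │       │   │
│ ╶─┤ └─┴───┘ │ │ ┌───┐ ╵ ╷ │
│↳ ↓│↑ ← ← ← ↲│ │ │   │   │ │
│ ╷ └─┬─╴ ┌───┤ │ └─┐ └───┘ │
│ │↳ ↓│   │↱ ↓│ │   │       │
│ └─┐ └───┤ ╷ ├─┴─╴ │ ┌─────┤
│   │↳ → ↓│↑│↓│     │ │     │
├─╴ ├───┐ ╵ │ │ ┌───┤ └───╴ │
│   │   │↳ ↑│↓│ │   │       │
│ ╶─┼─╴ └───┤ │ └─┐ └─────╴ │
│   │       │↓│   │         │
├─┐ │ ╶─┐ ┌─┘ └─┐ │ ╶─┬─┐ ╶─┤
│ │ │   │ │↓ ↲  │ │   │ │   │
│ │ ├─╴ ├─┘ ┌─╴ │ └───┤ ├─╴ │
│ │ │   │↓ ↲│   │     │ │   │
│ ╵ │ ╶─┤ ╶─┴─┐ └───┐ ╵ │ ┌─┤
│   │   │↳ → ↓│     │   │ │ │
│ ┌─┴─┐ └─┬─┐ ├───┬─┴─┬─┘ │ │
│ │   │   │ │↓│↱ ↓│↱ ↓│   │ │
│ │ ╷ │ ╷ │ │ │ ╷ ╵ ╷ │ ╶─┤ │
│ │ │ │ │ │ │↓│↑│↳ ↑│↓│   │ │
│ ╵ │ ╵ │ ╵ │ ╵ └───┤ └─╴ ╵ │
│   │   │   │↳ ↑    │↳ → → B│
└───┴───┴───┴───────┴───────┘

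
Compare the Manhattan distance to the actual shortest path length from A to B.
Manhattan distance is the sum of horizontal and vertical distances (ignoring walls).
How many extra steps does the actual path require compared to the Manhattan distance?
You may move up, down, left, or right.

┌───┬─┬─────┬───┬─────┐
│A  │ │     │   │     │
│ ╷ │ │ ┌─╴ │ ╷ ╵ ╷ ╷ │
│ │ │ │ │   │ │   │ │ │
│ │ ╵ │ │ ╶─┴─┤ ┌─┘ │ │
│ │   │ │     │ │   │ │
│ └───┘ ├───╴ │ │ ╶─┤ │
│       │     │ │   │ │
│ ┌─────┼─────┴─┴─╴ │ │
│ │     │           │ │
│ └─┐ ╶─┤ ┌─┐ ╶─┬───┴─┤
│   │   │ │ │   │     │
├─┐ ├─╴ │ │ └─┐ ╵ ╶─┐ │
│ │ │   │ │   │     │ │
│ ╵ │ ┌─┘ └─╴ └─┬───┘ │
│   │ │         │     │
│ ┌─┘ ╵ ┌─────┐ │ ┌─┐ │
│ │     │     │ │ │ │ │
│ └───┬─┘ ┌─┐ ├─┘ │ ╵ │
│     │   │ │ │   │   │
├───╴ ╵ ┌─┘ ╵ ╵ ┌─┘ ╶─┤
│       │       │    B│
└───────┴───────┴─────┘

Manhattan distance: |10 - 0| + |10 - 0| = 20
Actual path length: 34
Extra steps: 34 - 20 = 14

Solution:

┌───┬─┬─────┬───┬─────┐
│A  │ │     │   │     │
│ ╷ │ │ ┌─╴ │ ╷ ╵ ╷ ╷ │
│↓│ │ │ │   │ │   │ │ │
│ │ ╵ │ │ ╶─┴─┤ ┌─┘ │ │
│↓│   │ │     │ │   │ │
│ └───┘ ├───╴ │ │ ╶─┤ │
│↓      │     │ │   │ │
│ ┌─────┼─────┴─┴─╴ │ │
│↓│     │           │ │
│ └─┐ ╶─┤ ┌─┐ ╶─┬───┴─┤
│↳ ↓│   │ │ │   │     │
├─┐ ├─╴ │ │ └─┐ ╵ ╶─┐ │
│ │↓│   │ │   │     │ │
│ ╵ │ ┌─┘ └─╴ └─┬───┘ │
│↓ ↲│ │         │↱ → ↓│
│ ┌─┘ ╵ ┌─────┐ │ ┌─┐ │
│↓│     │↱ → ↓│ │↑│ │↓│
│ └───┬─┘ ┌─┐ ├─┘ │ ╵ │
│↳ → ↓│↱ ↑│ │↓│↱ ↑│↓ ↲│
├───╴ ╵ ┌─┘ ╵ ╵ ┌─┘ ╶─┤
│    ↳ ↑│    ↳ ↑│  ↳ B│
└───────┴───────┴─────┘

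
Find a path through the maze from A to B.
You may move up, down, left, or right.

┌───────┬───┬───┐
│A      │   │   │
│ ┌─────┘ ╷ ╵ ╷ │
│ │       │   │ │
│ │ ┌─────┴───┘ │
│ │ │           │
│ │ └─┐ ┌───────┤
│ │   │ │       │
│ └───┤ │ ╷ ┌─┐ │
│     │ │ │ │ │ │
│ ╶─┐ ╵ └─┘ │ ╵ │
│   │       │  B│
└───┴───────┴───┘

Finding the shortest path through the maze:
Path length: 16 steps
Directions: down → down → down → down → right → right → down → right → right → right → up → up → right → right → down → down

Solution:

┌───────┬───┬───┐
│A      │   │   │
│ ┌─────┘ ╷ ╵ ╷ │
│↓│       │   │ │
│ │ ┌─────┴───┘ │
│↓│ │           │
│ │ └─┐ ┌───────┤
│↓│   │ │  ↱ → ↓│
│ └───┤ │ ╷ ┌─┐ │
│↳ → ↓│ │ │↑│ │↓│
│ ╶─┐ ╵ └─┘ │ ╵ │
│   │↳ → → ↑│  B│
└───┴───────┴───┘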